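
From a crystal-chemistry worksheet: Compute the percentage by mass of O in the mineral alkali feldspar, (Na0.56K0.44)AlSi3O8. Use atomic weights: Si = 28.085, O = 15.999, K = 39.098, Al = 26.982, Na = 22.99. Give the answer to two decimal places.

M((Na0.56K0.44)AlSi3O8) = 269.307 g/mol.
O contributes 8 × 15.999 = 127.992 g per mole.
127.992/269.307 = 0.4753 → 47.53%.

47.53 mass %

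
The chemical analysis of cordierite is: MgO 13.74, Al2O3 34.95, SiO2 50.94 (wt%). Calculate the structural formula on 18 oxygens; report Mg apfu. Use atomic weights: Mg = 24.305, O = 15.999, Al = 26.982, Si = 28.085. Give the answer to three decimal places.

MgO: 13.74/40.304 = 0.34091 mol → 0.34091 mol Mg, 0.34091 mol O.
Al2O3: 34.95/101.961 = 0.34278 mol → 0.68556 mol Al, 1.02834 mol O.
SiO2: 50.94/60.083 = 0.84783 mol → 0.84783 mol Si, 1.69566 mol O.
Total oxygen = 3.06491 mol. Normalization factor = 18/3.06491 = 5.87293.
Mg per 18 O = 0.34091 × 5.87293 = 2.002.

2.002 Mg apfu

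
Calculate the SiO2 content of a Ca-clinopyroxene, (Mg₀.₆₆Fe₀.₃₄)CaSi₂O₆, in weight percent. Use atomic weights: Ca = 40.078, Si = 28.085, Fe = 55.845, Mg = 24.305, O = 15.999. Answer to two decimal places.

Formula mass = 227.271 g/mol.
2 Si → 2.0000 mol SiO2 per formula unit; M(SiO2) = 60.083, so SiO2 mass = 120.166 g.
120.166/227.271 × 100 = 52.87 wt%.

52.87 wt%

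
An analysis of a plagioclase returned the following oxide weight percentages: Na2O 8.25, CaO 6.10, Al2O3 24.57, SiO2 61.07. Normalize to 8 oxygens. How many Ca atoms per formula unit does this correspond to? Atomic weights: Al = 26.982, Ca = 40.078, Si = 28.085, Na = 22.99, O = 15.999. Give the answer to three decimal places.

8.25 wt% Na2O ÷ 61.979 g/mol = 0.13311 mol, giving 0.26622 Na and 0.13311 O.
6.10 wt% CaO ÷ 56.077 g/mol = 0.10878 mol, giving 0.10878 Ca and 0.10878 O.
24.57 wt% Al2O3 ÷ 101.961 g/mol = 0.24097 mol, giving 0.48194 Al and 0.72291 O.
61.07 wt% SiO2 ÷ 60.083 g/mol = 1.01643 mol, giving 1.01643 Si and 2.03286 O.
Oxygen sums to 2.99766; scaling by 8/2.99766 = 2.66875 puts the formula on 8 O.
Ca: 0.10878 × 2.66875 = 0.290 atoms per formula unit.

0.290 Ca apfu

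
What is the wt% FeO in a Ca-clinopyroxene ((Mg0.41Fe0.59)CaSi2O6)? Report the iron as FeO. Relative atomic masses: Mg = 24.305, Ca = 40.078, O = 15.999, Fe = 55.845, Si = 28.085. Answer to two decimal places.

Molar mass of (Mg0.41Fe0.59)CaSi2O6 = 0.41×24.305 + 0.59×55.845 + 1×40.078 + 2×28.085 + 6×15.999 = 235.156 g/mol.
Each formula unit contains 0.59 Fe, equivalent to 0.59/1 = 0.5900 mol FeO.
M(FeO) = 1×55.845 + 1×15.999 = 71.844 g/mol.
Mass of FeO per formula unit = 0.5900 × 71.844 = 42.388 g.
FeO wt% = 42.388 / 235.156 × 100 = 18.03%.

18.03 wt%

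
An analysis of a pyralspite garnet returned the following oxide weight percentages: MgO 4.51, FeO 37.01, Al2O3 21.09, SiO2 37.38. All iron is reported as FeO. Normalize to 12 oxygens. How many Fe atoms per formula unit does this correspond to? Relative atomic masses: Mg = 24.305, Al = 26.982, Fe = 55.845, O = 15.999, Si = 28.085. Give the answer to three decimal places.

MgO (M=40.304): mol = 0.11190; Mg = 0.11190, O = 0.11190.
FeO (M=71.844): mol = 0.51514; Fe = 0.51514, O = 0.51514.
Al2O3 (M=101.961): mol = 0.20684; Al = 0.41368, O = 0.62052.
SiO2 (M=60.083): mol = 0.62214; Si = 0.62214, O = 1.24428.
ΣO = 2.49184; factor = 12/ΣO = 4.81572.
Fe apfu = 0.51514 × 4.81572 = 2.481.

2.481 Fe apfu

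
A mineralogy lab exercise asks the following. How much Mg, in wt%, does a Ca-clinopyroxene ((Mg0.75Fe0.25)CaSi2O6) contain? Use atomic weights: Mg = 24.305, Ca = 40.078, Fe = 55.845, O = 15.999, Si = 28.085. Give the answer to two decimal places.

8.12 wt%

Formula mass = 0.75·24.305 + 0.25·55.845 + 1·40.078 + 2·28.085 + 6·15.999 = 224.432 g/mol, of which 18.229 g is Mg.
So Mg makes up 18.229/224.432 = 0.0812 of the mass, i.e. 8.12%.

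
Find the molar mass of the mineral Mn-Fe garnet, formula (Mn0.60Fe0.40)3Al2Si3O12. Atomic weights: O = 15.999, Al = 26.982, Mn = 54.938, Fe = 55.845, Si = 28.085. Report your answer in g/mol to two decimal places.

496.11 g/mol

The formula mass is the sum 1.80*54.938 + 1.20*55.845 + 2*26.982 + 3*28.085 + 12*15.999.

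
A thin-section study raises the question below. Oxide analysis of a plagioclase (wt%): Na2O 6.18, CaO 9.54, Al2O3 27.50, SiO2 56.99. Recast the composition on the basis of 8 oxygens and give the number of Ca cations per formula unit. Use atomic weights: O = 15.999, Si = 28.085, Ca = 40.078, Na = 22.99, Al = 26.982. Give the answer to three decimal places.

6.18 wt% Na2O ÷ 61.979 g/mol = 0.09971 mol, giving 0.19942 Na and 0.09971 O.
9.54 wt% CaO ÷ 56.077 g/mol = 0.17012 mol, giving 0.17012 Ca and 0.17012 O.
27.50 wt% Al2O3 ÷ 101.961 g/mol = 0.26971 mol, giving 0.53942 Al and 0.80913 O.
56.99 wt% SiO2 ÷ 60.083 g/mol = 0.94852 mol, giving 0.94852 Si and 1.89704 O.
Oxygen sums to 2.97600; scaling by 8/2.97600 = 2.68817 puts the formula on 8 O.
Ca: 0.17012 × 2.68817 = 0.457 atoms per formula unit.

0.457 Ca apfu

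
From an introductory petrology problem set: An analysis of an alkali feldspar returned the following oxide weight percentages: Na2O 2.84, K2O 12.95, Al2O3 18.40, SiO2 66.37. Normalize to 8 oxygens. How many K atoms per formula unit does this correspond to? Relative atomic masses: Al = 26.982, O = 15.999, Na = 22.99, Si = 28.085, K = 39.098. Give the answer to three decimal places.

2.84 wt% Na2O ÷ 61.979 g/mol = 0.04582 mol, giving 0.09164 Na and 0.04582 O.
12.95 wt% K2O ÷ 94.195 g/mol = 0.13748 mol, giving 0.27496 K and 0.13748 O.
18.40 wt% Al2O3 ÷ 101.961 g/mol = 0.18046 mol, giving 0.36092 Al and 0.54138 O.
66.37 wt% SiO2 ÷ 60.083 g/mol = 1.10464 mol, giving 1.10464 Si and 2.20928 O.
Oxygen sums to 2.93396; scaling by 8/2.93396 = 2.72669 puts the formula on 8 O.
K: 0.27496 × 2.72669 = 0.750 atoms per formula unit.

0.750 K apfu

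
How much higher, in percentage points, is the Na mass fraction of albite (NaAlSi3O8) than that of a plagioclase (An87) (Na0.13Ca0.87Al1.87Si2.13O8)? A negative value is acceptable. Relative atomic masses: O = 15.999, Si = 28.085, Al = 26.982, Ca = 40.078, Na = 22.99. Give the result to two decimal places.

7.69 percentage points

First mineral: 22.990 g Na in 262.219 g formula = 8.77 wt% Na.
Second mineral: 2.989 g Na in 276.126 g formula = 1.08 wt% Na.
8.77% − 1.08% gives a difference of 7.69 percentage points.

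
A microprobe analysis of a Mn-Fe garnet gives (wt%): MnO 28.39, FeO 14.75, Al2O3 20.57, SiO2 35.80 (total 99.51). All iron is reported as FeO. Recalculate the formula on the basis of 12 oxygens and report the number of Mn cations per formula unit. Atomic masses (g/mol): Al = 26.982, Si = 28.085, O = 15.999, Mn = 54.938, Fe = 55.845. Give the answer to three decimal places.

28.39 wt% MnO ÷ 70.937 g/mol = 0.40021 mol, giving 0.40021 Mn and 0.40021 O.
14.75 wt% FeO ÷ 71.844 g/mol = 0.20531 mol, giving 0.20531 Fe and 0.20531 O.
20.57 wt% Al2O3 ÷ 101.961 g/mol = 0.20174 mol, giving 0.40348 Al and 0.60522 O.
35.80 wt% SiO2 ÷ 60.083 g/mol = 0.59584 mol, giving 0.59584 Si and 1.19168 O.
Oxygen sums to 2.40242; scaling by 12/2.40242 = 4.99496 puts the formula on 12 O.
Mn: 0.40021 × 4.99496 = 1.999 atoms per formula unit.

1.999 Mn apfu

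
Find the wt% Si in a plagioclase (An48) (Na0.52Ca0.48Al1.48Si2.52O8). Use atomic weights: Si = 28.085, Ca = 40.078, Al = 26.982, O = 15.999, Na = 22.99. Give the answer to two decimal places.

Molar mass of Na0.52Ca0.48Al1.48Si2.52O8: 0.52·22.99 + 0.48·40.078 + 1.48·26.982 + 2.52·28.085 + 8·15.999 = 269.892 g/mol.
Mass of Si per formula unit: 2.52 × 28.085 = 70.774 g.
Weight fraction Si = 70.774 / 269.892 = 0.2622.

26.22 weight percent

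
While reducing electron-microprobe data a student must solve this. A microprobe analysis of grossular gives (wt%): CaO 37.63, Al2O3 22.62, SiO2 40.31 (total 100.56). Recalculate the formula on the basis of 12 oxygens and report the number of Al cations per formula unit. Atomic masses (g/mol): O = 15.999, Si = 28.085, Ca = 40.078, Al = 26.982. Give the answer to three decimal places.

1.988 Al apfu

37.63 wt% CaO ÷ 56.077 g/mol = 0.67104 mol, giving 0.67104 Ca and 0.67104 O.
22.62 wt% Al2O3 ÷ 101.961 g/mol = 0.22185 mol, giving 0.44370 Al and 0.66555 O.
40.31 wt% SiO2 ÷ 60.083 g/mol = 0.67091 mol, giving 0.67091 Si and 1.34182 O.
Oxygen sums to 2.67841; scaling by 12/2.67841 = 4.48027 puts the formula on 12 O.
Al: 0.44370 × 4.48027 = 1.988 atoms per formula unit.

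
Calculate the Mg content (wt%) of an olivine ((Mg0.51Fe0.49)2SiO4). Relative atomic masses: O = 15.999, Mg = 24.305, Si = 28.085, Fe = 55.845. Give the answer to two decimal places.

14.45 wt%

Molar mass of (Mg0.51Fe0.49)2SiO4: 1.02×24.305 + 0.98×55.845 + 1×28.085 + 4×15.999 = 171.600 g/mol.
Mass of Mg per formula unit: 1.02 × 24.305 = 24.791 g.
Weight fraction Mg = 24.791 / 171.600 = 0.1445.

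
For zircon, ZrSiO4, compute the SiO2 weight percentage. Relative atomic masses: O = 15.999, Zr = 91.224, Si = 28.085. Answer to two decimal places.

M(ZrSiO4) = 183.305 g/mol; M(SiO2) = 60.083 g/mol.
Moles SiO2 per formula unit = 1 Si ÷ 1 = 1.0000.
SiO2 fraction = (1.0000 × 60.083) / 183.305 = 60.083/183.305 = 0.3278.

32.78 wt%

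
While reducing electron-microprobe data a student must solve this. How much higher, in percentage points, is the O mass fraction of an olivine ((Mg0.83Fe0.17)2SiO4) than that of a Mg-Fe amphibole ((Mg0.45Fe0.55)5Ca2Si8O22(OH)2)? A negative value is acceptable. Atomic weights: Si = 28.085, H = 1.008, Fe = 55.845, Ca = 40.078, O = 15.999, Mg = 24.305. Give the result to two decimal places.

First mineral: 63.996 g O in 151.415 g formula = 42.27 wt% O.
Second mineral: 383.976 g O in 899.088 g formula = 42.71 wt% O.
42.27% − 42.71% gives a difference of -0.44 percentage points.

-0.44 percentage points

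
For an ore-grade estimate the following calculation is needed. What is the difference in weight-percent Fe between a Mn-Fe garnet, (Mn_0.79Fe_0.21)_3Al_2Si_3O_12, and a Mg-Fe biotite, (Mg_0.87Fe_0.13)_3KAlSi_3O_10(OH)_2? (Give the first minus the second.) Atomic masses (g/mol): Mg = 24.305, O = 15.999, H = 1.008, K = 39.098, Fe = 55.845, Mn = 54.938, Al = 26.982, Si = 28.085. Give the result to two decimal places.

Fe in (Mn_0.79Fe_0.21)_3Al_2Si_3O_12: molar mass 495.592 g/mol; 0.63×55.845 = 35.182 g → 7.10 wt%.
Fe in (Mg_0.87Fe_0.13)_3KAlSi_3O_10(OH)_2: molar mass 429.555 g/mol; 0.39×55.845 = 21.780 g → 5.07 wt%.
Difference = 7.10 − 5.07 = 2.03 percentage points.

2.03 percentage points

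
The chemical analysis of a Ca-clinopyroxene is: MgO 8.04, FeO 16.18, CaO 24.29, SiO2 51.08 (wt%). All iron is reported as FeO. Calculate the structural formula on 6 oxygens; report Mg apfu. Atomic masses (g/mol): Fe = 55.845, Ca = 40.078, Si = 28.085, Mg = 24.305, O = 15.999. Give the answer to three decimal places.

MgO: 8.04/40.304 = 0.19948 mol → 0.19948 mol Mg, 0.19948 mol O.
FeO: 16.18/71.844 = 0.22521 mol → 0.22521 mol Fe, 0.22521 mol O.
CaO: 24.29/56.077 = 0.43315 mol → 0.43315 mol Ca, 0.43315 mol O.
SiO2: 51.08/60.083 = 0.85016 mol → 0.85016 mol Si, 1.70032 mol O.
Total oxygen = 2.55816 mol. Normalization factor = 6/2.55816 = 2.34544.
Mg per 6 O = 0.19948 × 2.34544 = 0.468.

0.468 Mg apfu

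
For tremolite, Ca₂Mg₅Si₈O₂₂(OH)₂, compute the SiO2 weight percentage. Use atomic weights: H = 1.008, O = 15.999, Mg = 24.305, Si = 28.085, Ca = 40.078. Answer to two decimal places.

Molar mass of Ca₂Mg₅Si₈O₂₂(OH)₂ = 2*40.078 + 5*24.305 + 8*28.085 + 24*15.999 + 2*1.008 = 812.353 g/mol.
Each formula unit contains 8 Si, equivalent to 8/1 = 8.0000 mol SiO2.
M(SiO2) = 1×28.085 + 2×15.999 = 60.083 g/mol.
Mass of SiO2 per formula unit = 8.0000 × 60.083 = 480.664 g.
SiO2 wt% = 480.664 / 812.353 × 100 = 59.17%.

59.17 wt%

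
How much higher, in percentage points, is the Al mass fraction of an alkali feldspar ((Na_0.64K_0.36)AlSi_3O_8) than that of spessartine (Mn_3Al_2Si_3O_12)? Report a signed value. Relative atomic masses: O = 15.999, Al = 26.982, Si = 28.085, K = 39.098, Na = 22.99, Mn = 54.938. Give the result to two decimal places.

-0.83 percentage points

First mineral: 26.982 g Al in 268.018 g formula = 10.07 wt% Al.
Second mineral: 53.964 g Al in 495.021 g formula = 10.90 wt% Al.
10.07% − 10.90% gives a difference of -0.83 percentage points.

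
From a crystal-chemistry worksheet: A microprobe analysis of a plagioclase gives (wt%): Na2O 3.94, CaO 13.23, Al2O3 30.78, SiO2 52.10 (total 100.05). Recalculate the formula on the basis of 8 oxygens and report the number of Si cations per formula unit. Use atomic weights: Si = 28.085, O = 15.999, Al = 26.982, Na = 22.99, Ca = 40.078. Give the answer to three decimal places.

2.360 Si apfu

Na2O: 3.94/61.979 = 0.06357 mol → 0.12714 mol Na, 0.06357 mol O.
CaO: 13.23/56.077 = 0.23593 mol → 0.23593 mol Ca, 0.23593 mol O.
Al2O3: 30.78/101.961 = 0.30188 mol → 0.60376 mol Al, 0.90564 mol O.
SiO2: 52.10/60.083 = 0.86713 mol → 0.86713 mol Si, 1.73426 mol O.
Total oxygen = 2.93940 mol. Normalization factor = 8/2.93940 = 2.72164.
Si per 8 O = 0.86713 × 2.72164 = 2.360.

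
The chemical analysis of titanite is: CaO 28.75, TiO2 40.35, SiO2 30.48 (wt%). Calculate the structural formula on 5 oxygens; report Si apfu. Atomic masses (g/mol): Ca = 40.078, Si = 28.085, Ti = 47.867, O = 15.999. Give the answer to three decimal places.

28.75 wt% CaO ÷ 56.077 g/mol = 0.51269 mol, giving 0.51269 Ca and 0.51269 O.
40.35 wt% TiO2 ÷ 79.865 g/mol = 0.50523 mol, giving 0.50523 Ti and 1.01046 O.
30.48 wt% SiO2 ÷ 60.083 g/mol = 0.50730 mol, giving 0.50730 Si and 1.01460 O.
Oxygen sums to 2.53775; scaling by 5/2.53775 = 1.97025 puts the formula on 5 O.
Si: 0.50730 × 1.97025 = 1.000 atoms per formula unit.

1.000 Si apfu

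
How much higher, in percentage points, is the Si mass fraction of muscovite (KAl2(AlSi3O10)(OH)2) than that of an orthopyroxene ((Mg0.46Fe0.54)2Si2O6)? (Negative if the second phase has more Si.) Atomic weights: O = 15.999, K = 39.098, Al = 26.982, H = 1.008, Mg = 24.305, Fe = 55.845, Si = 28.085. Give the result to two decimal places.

First mineral: 84.255 g Si in 398.303 g formula = 21.15 wt% Si.
Second mineral: 56.170 g Si in 234.837 g formula = 23.92 wt% Si.
21.15% − 23.92% gives a difference of -2.77 percentage points.

-2.77 percentage points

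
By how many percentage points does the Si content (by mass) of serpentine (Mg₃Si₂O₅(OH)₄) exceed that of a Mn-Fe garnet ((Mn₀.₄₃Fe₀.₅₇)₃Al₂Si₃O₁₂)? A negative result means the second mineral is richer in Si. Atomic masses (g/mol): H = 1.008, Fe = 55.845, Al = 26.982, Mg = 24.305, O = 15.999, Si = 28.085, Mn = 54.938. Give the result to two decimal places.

Si in Mg₃Si₂O₅(OH)₄: molar mass 277.108 g/mol; 2×28.085 = 56.170 g → 20.27 wt%.
Si in (Mn₀.₄₃Fe₀.₅₇)₃Al₂Si₃O₁₂: molar mass 496.572 g/mol; 3×28.085 = 84.255 g → 16.97 wt%.
Difference = 20.27 − 16.97 = 3.30 percentage points.

3.30 percentage points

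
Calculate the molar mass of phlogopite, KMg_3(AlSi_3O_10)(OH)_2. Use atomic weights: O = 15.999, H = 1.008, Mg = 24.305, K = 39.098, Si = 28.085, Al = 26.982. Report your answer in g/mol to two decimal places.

417.25 g/mol

The formula mass is the sum 1×39.098 + 3×24.305 + 1×26.982 + 3×28.085 + 12×15.999 + 2×1.008.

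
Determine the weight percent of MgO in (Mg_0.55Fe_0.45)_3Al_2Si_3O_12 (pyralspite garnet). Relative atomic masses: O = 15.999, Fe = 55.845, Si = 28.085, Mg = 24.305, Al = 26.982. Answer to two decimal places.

Molar mass of (Mg_0.55Fe_0.45)_3Al_2Si_3O_12 = 1.65×24.305 + 1.35×55.845 + 2×26.982 + 3×28.085 + 12×15.999 = 445.701 g/mol.
Each formula unit contains 1.65 Mg, equivalent to 1.65/1 = 1.6500 mol MgO.
M(MgO) = 1×24.305 + 1×15.999 = 40.304 g/mol.
Mass of MgO per formula unit = 1.6500 × 40.304 = 66.502 g.
MgO wt% = 66.502 / 445.701 × 100 = 14.92%.

14.92 wt%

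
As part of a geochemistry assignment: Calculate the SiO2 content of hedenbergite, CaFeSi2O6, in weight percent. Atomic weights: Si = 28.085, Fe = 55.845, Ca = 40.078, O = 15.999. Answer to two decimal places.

Formula mass = 248.087 g/mol.
2 Si → 2.0000 mol SiO2 per formula unit; M(SiO2) = 60.083, so SiO2 mass = 120.166 g.
120.166/248.087 × 100 = 48.44 wt%.

48.44 wt%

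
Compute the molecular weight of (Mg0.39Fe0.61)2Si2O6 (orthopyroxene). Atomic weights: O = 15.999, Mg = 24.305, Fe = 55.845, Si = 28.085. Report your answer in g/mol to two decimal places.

239.25 g/mol

M = 0.78*24.305 + 1.22*55.845 + 2*28.085 + 6*15.999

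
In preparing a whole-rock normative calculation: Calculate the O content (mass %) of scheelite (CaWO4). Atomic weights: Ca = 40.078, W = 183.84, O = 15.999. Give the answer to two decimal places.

Molar mass of CaWO4: 1·40.078 + 1·183.84 + 4·15.999 = 287.914 g/mol.
Mass of O per formula unit: 4 × 15.999 = 63.996 g.
Weight fraction O = 63.996 / 287.914 = 0.2223.

22.23 mass %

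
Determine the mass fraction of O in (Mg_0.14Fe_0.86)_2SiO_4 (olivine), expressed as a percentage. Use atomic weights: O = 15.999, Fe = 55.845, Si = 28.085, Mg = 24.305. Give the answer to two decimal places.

Molar mass of (Mg_0.14Fe_0.86)_2SiO_4: 0.28·24.305 + 1.72·55.845 + 1·28.085 + 4·15.999 = 194.940 g/mol.
Mass of O per formula unit: 4 × 15.999 = 63.996 g.
Weight fraction O = 63.996 / 194.940 = 0.3283.

32.83 mass %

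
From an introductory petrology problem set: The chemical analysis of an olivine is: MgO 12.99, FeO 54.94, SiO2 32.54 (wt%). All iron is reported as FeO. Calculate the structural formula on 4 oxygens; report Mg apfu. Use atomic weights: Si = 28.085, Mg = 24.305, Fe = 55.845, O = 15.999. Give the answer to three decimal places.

0.594 Mg apfu

MgO (M=40.304): mol = 0.32230; Mg = 0.32230, O = 0.32230.
FeO (M=71.844): mol = 0.76471; Fe = 0.76471, O = 0.76471.
SiO2 (M=60.083): mol = 0.54158; Si = 0.54158, O = 1.08316.
ΣO = 2.17017; factor = 4/ΣO = 1.84317.
Mg apfu = 0.32230 × 1.84317 = 0.594.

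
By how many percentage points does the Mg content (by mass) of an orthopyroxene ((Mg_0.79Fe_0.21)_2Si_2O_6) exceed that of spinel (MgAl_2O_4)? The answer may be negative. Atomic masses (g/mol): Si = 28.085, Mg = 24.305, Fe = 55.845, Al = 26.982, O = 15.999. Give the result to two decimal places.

0.86 percentage points

First mineral: 38.402 g Mg in 214.021 g formula = 17.94 wt% Mg.
Second mineral: 24.305 g Mg in 142.265 g formula = 17.08 wt% Mg.
17.94% − 17.08% gives a difference of 0.86 percentage points.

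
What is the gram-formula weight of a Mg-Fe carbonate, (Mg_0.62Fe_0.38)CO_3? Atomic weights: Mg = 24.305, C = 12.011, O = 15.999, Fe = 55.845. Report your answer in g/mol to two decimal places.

M = 0.62·24.305 + 0.38·55.845 + 1·12.011 + 3·15.999

96.30 g/mol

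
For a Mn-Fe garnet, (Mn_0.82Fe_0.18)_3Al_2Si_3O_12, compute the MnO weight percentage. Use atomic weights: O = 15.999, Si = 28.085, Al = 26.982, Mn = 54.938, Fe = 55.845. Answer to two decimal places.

Formula mass = 495.511 g/mol.
2.46 Mn → 2.4600 mol MnO per formula unit; M(MnO) = 70.937, so MnO mass = 174.505 g.
174.505/495.511 × 100 = 35.22 wt%.

35.22 wt%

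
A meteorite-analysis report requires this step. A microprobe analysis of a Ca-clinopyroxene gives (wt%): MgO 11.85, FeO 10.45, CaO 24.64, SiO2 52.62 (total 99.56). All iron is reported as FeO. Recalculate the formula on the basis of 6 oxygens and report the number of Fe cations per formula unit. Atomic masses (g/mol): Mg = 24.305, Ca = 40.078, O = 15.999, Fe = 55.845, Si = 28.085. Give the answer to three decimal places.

0.332 Fe apfu

11.85 wt% MgO ÷ 40.304 g/mol = 0.29402 mol, giving 0.29402 Mg and 0.29402 O.
10.45 wt% FeO ÷ 71.844 g/mol = 0.14545 mol, giving 0.14545 Fe and 0.14545 O.
24.64 wt% CaO ÷ 56.077 g/mol = 0.43940 mol, giving 0.43940 Ca and 0.43940 O.
52.62 wt% SiO2 ÷ 60.083 g/mol = 0.87579 mol, giving 0.87579 Si and 1.75158 O.
Oxygen sums to 2.63045; scaling by 6/2.63045 = 2.28098 puts the formula on 6 O.
Fe: 0.14545 × 2.28098 = 0.332 atoms per formula unit.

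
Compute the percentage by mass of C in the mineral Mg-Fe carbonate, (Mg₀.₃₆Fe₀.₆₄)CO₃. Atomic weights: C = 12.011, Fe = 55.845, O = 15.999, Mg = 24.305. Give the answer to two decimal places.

M((Mg₀.₃₆Fe₀.₆₄)CO₃) = 104.499 g/mol.
C contributes 1 × 12.011 = 12.011 g per mole.
12.011/104.499 = 0.1149 → 11.49%.

11.49 weight percent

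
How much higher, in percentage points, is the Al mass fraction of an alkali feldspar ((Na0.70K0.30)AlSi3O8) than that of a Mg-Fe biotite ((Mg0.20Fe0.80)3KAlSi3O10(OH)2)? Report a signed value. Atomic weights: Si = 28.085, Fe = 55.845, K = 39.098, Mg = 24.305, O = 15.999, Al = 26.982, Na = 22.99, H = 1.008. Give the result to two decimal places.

First mineral: 26.982 g Al in 267.051 g formula = 10.10 wt% Al.
Second mineral: 26.982 g Al in 492.950 g formula = 5.47 wt% Al.
10.10% − 5.47% gives a difference of 4.63 percentage points.

4.63 percentage points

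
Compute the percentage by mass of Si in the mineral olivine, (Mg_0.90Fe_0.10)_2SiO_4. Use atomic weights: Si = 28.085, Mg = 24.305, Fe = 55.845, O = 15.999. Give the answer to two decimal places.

Molar mass of (Mg_0.90Fe_0.10)_2SiO_4: 1.80*24.305 + 0.20*55.845 + 1*28.085 + 4*15.999 = 146.999 g/mol.
Mass of Si per formula unit: 1 × 28.085 = 28.085 g.
Weight fraction Si = 28.085 / 146.999 = 0.1911.

19.11 wt%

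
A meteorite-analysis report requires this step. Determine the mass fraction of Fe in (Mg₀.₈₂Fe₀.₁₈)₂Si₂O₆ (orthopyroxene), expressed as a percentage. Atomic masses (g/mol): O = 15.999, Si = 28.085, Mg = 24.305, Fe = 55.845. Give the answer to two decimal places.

Formula mass = 1.64*24.305 + 0.36*55.845 + 2*28.085 + 6*15.999 = 212.128 g/mol, of which 20.104 g is Fe.
So Fe makes up 20.104/212.128 = 0.0948 of the mass, i.e. 9.48%.

9.48 weight percent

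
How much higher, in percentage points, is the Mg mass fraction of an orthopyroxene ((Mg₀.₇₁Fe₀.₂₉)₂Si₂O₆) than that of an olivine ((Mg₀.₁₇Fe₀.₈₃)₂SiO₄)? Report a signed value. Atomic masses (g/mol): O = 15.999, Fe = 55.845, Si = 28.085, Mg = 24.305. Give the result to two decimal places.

11.47 percentage points

Mg in (Mg₀.₇₁Fe₀.₂₉)₂Si₂O₆: molar mass 219.067 g/mol; 1.42×24.305 = 34.513 g → 15.75 wt%.
Mg in (Mg₀.₁₇Fe₀.₈₃)₂SiO₄: molar mass 193.047 g/mol; 0.34×24.305 = 8.264 g → 4.28 wt%.
Difference = 15.75 − 4.28 = 11.47 percentage points.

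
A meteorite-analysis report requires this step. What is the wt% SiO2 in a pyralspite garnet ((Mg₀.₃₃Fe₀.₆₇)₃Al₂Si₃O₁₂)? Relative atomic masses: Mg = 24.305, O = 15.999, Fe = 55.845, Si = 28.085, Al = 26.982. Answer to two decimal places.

38.64 wt%

M((Mg₀.₃₃Fe₀.₆₇)₃Al₂Si₃O₁₂) = 466.517 g/mol; M(SiO2) = 60.083 g/mol.
Moles SiO2 per formula unit = 3 Si ÷ 1 = 3.0000.
SiO2 fraction = (3.0000 × 60.083) / 466.517 = 180.249/466.517 = 0.3864.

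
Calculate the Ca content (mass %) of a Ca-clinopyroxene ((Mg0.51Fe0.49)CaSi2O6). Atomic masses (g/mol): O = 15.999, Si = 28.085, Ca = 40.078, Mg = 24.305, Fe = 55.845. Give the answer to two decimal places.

17.27 mass %

M((Mg0.51Fe0.49)CaSi2O6) = 232.002 g/mol.
Ca contributes 1 × 40.078 = 40.078 g per mole.
40.078/232.002 = 0.1727 → 17.27%.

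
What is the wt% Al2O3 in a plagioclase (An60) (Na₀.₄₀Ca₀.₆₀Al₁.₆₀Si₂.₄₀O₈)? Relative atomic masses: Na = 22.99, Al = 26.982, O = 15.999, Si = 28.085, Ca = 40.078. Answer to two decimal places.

M(Na₀.₄₀Ca₀.₆₀Al₁.₆₀Si₂.₄₀O₈) = 271.810 g/mol; M(Al2O3) = 101.961 g/mol.
Moles Al2O3 per formula unit = 1.60 Al ÷ 2 = 0.8000.
Al2O3 fraction = (0.8000 × 101.961) / 271.810 = 81.569/271.810 = 0.3001.

30.01 wt%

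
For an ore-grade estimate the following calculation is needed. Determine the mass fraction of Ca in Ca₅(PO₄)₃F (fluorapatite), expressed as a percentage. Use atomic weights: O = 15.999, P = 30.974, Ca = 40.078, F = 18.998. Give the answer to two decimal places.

39.74 mass %

M(Ca₅(PO₄)₃F) = 504.298 g/mol.
Ca contributes 5 × 40.078 = 200.390 g per mole.
200.390/504.298 = 0.3974 → 39.74%.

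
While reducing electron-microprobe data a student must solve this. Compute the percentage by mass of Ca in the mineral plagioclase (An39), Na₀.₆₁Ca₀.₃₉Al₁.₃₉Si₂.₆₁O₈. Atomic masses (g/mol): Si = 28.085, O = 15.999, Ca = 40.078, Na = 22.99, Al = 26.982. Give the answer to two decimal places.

Molar mass of Na₀.₆₁Ca₀.₃₉Al₁.₃₉Si₂.₆₁O₈: 0.61*22.99 + 0.39*40.078 + 1.39*26.982 + 2.61*28.085 + 8*15.999 = 268.453 g/mol.
Mass of Ca per formula unit: 0.39 × 40.078 = 15.630 g.
Weight fraction Ca = 15.630 / 268.453 = 0.0582.

5.82 wt%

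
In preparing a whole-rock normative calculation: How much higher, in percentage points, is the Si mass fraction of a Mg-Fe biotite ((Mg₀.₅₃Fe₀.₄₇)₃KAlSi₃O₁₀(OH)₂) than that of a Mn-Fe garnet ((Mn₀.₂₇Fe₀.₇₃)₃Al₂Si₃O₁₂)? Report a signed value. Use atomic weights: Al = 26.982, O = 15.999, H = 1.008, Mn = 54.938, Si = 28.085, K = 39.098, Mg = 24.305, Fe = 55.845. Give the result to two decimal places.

1.30 percentage points

First mineral: 84.255 g Si in 461.725 g formula = 18.25 wt% Si.
Second mineral: 84.255 g Si in 497.007 g formula = 16.95 wt% Si.
18.25% − 16.95% gives a difference of 1.30 percentage points.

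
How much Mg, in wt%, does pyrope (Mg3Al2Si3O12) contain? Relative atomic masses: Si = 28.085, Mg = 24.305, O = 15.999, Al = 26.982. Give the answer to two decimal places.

M(Mg3Al2Si3O12) = 403.122 g/mol.
Mg contributes 3 × 24.305 = 72.915 g per mole.
72.915/403.122 = 0.1809 → 18.09%.

18.09 wt%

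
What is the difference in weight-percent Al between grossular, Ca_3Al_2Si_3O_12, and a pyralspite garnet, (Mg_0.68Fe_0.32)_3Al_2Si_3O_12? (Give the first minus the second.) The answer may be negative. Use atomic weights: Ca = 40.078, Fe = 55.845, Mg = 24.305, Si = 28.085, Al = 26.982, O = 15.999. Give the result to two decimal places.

Al in Ca_3Al_2Si_3O_12: molar mass 450.441 g/mol; 2×26.982 = 53.964 g → 11.98 wt%.
Al in (Mg_0.68Fe_0.32)_3Al_2Si_3O_12: molar mass 433.400 g/mol; 2×26.982 = 53.964 g → 12.45 wt%.
Difference = 11.98 − 12.45 = -0.47 percentage points.

-0.47 percentage points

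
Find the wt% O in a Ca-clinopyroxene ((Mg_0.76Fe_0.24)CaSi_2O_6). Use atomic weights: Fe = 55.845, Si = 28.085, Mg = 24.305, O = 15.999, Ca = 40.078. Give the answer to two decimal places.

42.83 weight percent

Molar mass of (Mg_0.76Fe_0.24)CaSi_2O_6: 0.76×24.305 + 0.24×55.845 + 1×40.078 + 2×28.085 + 6×15.999 = 224.117 g/mol.
Mass of O per formula unit: 6 × 15.999 = 95.994 g.
Weight fraction O = 95.994 / 224.117 = 0.4283.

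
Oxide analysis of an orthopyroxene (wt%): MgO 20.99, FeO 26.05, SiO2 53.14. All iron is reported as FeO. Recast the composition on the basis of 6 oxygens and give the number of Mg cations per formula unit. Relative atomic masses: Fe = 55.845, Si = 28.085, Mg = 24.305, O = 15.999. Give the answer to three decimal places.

20.99 wt% MgO ÷ 40.304 g/mol = 0.52079 mol, giving 0.52079 Mg and 0.52079 O.
26.05 wt% FeO ÷ 71.844 g/mol = 0.36259 mol, giving 0.36259 Fe and 0.36259 O.
53.14 wt% SiO2 ÷ 60.083 g/mol = 0.88444 mol, giving 0.88444 Si and 1.76888 O.
Oxygen sums to 2.65226; scaling by 6/2.65226 = 2.26222 puts the formula on 6 O.
Mg: 0.52079 × 2.26222 = 1.178 atoms per formula unit.

1.178 Mg apfu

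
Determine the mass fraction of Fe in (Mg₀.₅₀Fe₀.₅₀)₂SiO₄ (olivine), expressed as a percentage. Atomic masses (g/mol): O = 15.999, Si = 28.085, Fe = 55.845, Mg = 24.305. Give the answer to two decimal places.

32.42 weight percent

Molar mass of (Mg₀.₅₀Fe₀.₅₀)₂SiO₄: 1*24.305 + 1*55.845 + 1*28.085 + 4*15.999 = 172.231 g/mol.
Mass of Fe per formula unit: 1 × 55.845 = 55.845 g.
Weight fraction Fe = 55.845 / 172.231 = 0.3242.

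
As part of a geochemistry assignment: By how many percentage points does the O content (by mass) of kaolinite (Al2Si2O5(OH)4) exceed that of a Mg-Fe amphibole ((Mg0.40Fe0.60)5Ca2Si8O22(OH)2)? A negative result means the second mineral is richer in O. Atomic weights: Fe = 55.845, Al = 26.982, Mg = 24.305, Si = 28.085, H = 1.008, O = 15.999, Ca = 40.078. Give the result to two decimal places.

13.44 percentage points

First mineral: 143.991 g O in 258.157 g formula = 55.78 wt% O.
Second mineral: 383.976 g O in 906.973 g formula = 42.34 wt% O.
55.78% − 42.34% gives a difference of 13.44 percentage points.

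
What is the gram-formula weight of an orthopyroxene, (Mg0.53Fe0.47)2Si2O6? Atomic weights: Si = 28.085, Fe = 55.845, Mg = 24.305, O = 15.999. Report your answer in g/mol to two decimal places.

230.42 g/mol

Mg: 1.06 × 24.305 = 25.7633
Fe: 0.94 × 55.845 = 52.4943
Si: 2 × 28.085 = 56.1700
O: 6 × 15.999 = 95.9940
Summing the contributions gives the formula mass.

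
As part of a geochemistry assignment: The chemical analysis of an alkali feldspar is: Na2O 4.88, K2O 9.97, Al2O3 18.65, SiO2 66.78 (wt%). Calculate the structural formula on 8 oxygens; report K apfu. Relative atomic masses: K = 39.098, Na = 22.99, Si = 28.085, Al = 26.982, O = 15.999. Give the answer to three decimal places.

4.88 wt% Na2O ÷ 61.979 g/mol = 0.07874 mol, giving 0.15748 Na and 0.07874 O.
9.97 wt% K2O ÷ 94.195 g/mol = 0.10584 mol, giving 0.21168 K and 0.10584 O.
18.65 wt% Al2O3 ÷ 101.961 g/mol = 0.18291 mol, giving 0.36582 Al and 0.54873 O.
66.78 wt% SiO2 ÷ 60.083 g/mol = 1.11146 mol, giving 1.11146 Si and 2.22292 O.
Oxygen sums to 2.95623; scaling by 8/2.95623 = 2.70615 puts the formula on 8 O.
K: 0.21168 × 2.70615 = 0.573 atoms per formula unit.

0.573 K apfu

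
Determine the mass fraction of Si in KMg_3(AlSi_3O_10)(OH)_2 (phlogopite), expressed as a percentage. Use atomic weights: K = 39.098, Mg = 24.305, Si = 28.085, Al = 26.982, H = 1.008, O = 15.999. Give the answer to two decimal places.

20.19 weight percent

Formula mass = 1*39.098 + 3*24.305 + 1*26.982 + 3*28.085 + 12*15.999 + 2*1.008 = 417.254 g/mol, of which 84.255 g is Si.
So Si makes up 84.255/417.254 = 0.2019 of the mass, i.e. 20.19%.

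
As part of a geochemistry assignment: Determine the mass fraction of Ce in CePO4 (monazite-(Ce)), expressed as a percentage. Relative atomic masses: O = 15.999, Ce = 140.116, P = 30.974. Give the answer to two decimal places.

59.60 mass %

M(CePO4) = 235.086 g/mol.
Ce contributes 1 × 140.116 = 140.116 g per mole.
140.116/235.086 = 0.5960 → 59.60%.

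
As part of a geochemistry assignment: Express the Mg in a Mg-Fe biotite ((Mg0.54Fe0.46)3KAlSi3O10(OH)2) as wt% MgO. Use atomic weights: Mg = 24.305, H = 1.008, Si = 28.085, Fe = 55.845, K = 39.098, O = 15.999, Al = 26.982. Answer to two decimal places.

14.17 wt%

Molar mass of (Mg0.54Fe0.46)3KAlSi3O10(OH)2 = 1.62·24.305 + 1.38·55.845 + 1·39.098 + 1·26.982 + 3·28.085 + 12·15.999 + 2·1.008 = 460.779 g/mol.
Each formula unit contains 1.62 Mg, equivalent to 1.62/1 = 1.6200 mol MgO.
M(MgO) = 1×24.305 + 1×15.999 = 40.304 g/mol.
Mass of MgO per formula unit = 1.6200 × 40.304 = 65.292 g.
MgO wt% = 65.292 / 460.779 × 100 = 14.17%.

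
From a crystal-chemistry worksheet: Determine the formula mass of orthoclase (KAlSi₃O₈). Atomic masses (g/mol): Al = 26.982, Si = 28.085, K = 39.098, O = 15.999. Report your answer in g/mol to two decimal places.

M = 1·39.098 + 1·26.982 + 3·28.085 + 8·15.999

278.33 g/mol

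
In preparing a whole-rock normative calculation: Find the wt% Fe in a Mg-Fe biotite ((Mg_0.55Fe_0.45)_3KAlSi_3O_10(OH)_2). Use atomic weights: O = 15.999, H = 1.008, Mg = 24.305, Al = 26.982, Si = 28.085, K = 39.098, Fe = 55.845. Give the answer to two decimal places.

16.40 mass %

M((Mg_0.55Fe_0.45)_3KAlSi_3O_10(OH)_2) = 459.833 g/mol.
Fe contributes 1.35 × 55.845 = 75.391 g per mole.
75.391/459.833 = 0.1640 → 16.40%.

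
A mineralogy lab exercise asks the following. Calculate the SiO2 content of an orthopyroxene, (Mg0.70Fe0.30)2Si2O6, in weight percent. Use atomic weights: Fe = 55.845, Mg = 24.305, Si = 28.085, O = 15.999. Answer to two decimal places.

54.70 wt%

Molar mass of (Mg0.70Fe0.30)2Si2O6 = 1.40·24.305 + 0.60·55.845 + 2·28.085 + 6·15.999 = 219.698 g/mol.
Each formula unit contains 2 Si, equivalent to 2/1 = 2.0000 mol SiO2.
M(SiO2) = 1×28.085 + 2×15.999 = 60.083 g/mol.
Mass of SiO2 per formula unit = 2.0000 × 60.083 = 120.166 g.
SiO2 wt% = 120.166 / 219.698 × 100 = 54.70%.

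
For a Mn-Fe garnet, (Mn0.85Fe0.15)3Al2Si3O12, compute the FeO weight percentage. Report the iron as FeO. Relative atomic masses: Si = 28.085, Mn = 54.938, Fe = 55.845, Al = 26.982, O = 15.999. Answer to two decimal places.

6.53 wt%

Formula mass = 495.429 g/mol.
0.45 Fe → 0.4500 mol FeO per formula unit; M(FeO) = 71.844, so FeO mass = 32.330 g.
32.330/495.429 × 100 = 6.53 wt%.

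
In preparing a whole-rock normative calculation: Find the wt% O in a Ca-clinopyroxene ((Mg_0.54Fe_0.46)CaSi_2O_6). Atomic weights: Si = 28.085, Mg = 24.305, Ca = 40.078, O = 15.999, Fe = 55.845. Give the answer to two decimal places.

Formula mass = 0.54×24.305 + 0.46×55.845 + 1×40.078 + 2×28.085 + 6×15.999 = 231.055 g/mol, of which 95.994 g is O.
So O makes up 95.994/231.055 = 0.4155 of the mass, i.e. 41.55%.

41.55 weight percent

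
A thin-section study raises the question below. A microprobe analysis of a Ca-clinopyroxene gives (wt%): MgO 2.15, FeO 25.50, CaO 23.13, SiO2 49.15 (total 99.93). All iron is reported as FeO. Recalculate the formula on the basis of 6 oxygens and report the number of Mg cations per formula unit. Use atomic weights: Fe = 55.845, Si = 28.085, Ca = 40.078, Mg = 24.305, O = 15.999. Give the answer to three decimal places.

0.130 Mg apfu

MgO (M=40.304): mol = 0.05334; Mg = 0.05334, O = 0.05334.
FeO (M=71.844): mol = 0.35494; Fe = 0.35494, O = 0.35494.
CaO (M=56.077): mol = 0.41247; Ca = 0.41247, O = 0.41247.
SiO2 (M=60.083): mol = 0.81804; Si = 0.81804, O = 1.63608.
ΣO = 2.45683; factor = 6/ΣO = 2.44217.
Mg apfu = 0.05334 × 2.44217 = 0.130.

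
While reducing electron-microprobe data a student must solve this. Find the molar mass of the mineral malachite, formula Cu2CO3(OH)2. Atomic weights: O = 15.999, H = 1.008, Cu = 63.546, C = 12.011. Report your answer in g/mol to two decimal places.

221.11 g/mol

M = 2*63.546 + 1*12.011 + 5*15.999 + 2*1.008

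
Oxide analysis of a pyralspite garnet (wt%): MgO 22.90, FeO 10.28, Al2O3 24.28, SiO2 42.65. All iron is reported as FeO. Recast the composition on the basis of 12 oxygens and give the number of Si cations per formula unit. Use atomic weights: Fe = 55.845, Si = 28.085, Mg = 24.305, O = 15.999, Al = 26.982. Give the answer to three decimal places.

22.90 wt% MgO ÷ 40.304 g/mol = 0.56818 mol, giving 0.56818 Mg and 0.56818 O.
10.28 wt% FeO ÷ 71.844 g/mol = 0.14309 mol, giving 0.14309 Fe and 0.14309 O.
24.28 wt% Al2O3 ÷ 101.961 g/mol = 0.23813 mol, giving 0.47626 Al and 0.71439 O.
42.65 wt% SiO2 ÷ 60.083 g/mol = 0.70985 mol, giving 0.70985 Si and 1.41970 O.
Oxygen sums to 2.84536; scaling by 12/2.84536 = 4.21739 puts the formula on 12 O.
Si: 0.70985 × 4.21739 = 2.994 atoms per formula unit.

2.994 Si apfu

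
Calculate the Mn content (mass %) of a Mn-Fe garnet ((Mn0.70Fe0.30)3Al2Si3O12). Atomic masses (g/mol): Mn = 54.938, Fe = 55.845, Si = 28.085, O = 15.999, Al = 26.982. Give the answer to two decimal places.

23.27 mass %

M((Mn0.70Fe0.30)3Al2Si3O12) = 495.837 g/mol.
Mn contributes 2.10 × 54.938 = 115.370 g per mole.
115.370/495.837 = 0.2327 → 23.27%.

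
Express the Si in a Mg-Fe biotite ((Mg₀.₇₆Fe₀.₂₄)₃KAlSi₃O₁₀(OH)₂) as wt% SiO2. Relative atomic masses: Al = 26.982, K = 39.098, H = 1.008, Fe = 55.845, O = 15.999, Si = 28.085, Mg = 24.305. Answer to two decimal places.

40.97 wt%

Formula mass = 439.963 g/mol.
3 Si → 3.0000 mol SiO2 per formula unit; M(SiO2) = 60.083, so SiO2 mass = 180.249 g.
180.249/439.963 × 100 = 40.97 wt%.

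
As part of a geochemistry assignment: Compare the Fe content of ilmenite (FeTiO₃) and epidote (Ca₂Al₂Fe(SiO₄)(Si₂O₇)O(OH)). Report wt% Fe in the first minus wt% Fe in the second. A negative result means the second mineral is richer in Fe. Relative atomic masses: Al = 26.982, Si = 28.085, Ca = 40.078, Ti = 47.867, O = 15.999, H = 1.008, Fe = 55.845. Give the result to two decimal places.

Fe in FeTiO₃: molar mass 151.709 g/mol; 1×55.845 = 55.845 g → 36.81 wt%.
Fe in Ca₂Al₂Fe(SiO₄)(Si₂O₇)O(OH): molar mass 483.215 g/mol; 1×55.845 = 55.845 g → 11.56 wt%.
Difference = 36.81 − 11.56 = 25.25 percentage points.

25.25 percentage points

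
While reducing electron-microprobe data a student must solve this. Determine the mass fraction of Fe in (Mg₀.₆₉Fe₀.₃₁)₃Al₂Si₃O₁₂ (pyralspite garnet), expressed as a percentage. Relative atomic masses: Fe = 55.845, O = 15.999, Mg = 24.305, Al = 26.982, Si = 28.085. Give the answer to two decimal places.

12.01 mass %

Molar mass of (Mg₀.₆₉Fe₀.₃₁)₃Al₂Si₃O₁₂: 2.07×24.305 + 0.93×55.845 + 2×26.982 + 3×28.085 + 12×15.999 = 432.454 g/mol.
Mass of Fe per formula unit: 0.93 × 55.845 = 51.936 g.
Weight fraction Fe = 51.936 / 432.454 = 0.1201.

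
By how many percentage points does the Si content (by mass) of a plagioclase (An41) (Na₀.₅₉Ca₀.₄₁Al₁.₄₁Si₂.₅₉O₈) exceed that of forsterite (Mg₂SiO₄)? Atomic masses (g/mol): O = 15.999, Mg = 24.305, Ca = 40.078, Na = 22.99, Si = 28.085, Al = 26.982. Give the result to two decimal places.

7.10 percentage points

M(Na₀.₅₉Ca₀.₄₁Al₁.₄₁Si₂.₅₉O₈) = 268.773 g/mol, so wt% Si = 72.740/268.773 × 100 = 27.06%.
M(Mg₂SiO₄) = 140.691 g/mol, so wt% Si = 28.085/140.691 × 100 = 19.96%.
27.06 − 19.96 = 7.10 pp.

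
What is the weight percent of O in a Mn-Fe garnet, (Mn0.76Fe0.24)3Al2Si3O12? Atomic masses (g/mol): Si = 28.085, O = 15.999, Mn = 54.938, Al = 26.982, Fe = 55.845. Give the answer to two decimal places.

38.73 wt%

Molar mass of (Mn0.76Fe0.24)3Al2Si3O12: 2.28×54.938 + 0.72×55.845 + 2×26.982 + 3×28.085 + 12×15.999 = 495.674 g/mol.
Mass of O per formula unit: 12 × 15.999 = 191.988 g.
Weight fraction O = 191.988 / 495.674 = 0.3873.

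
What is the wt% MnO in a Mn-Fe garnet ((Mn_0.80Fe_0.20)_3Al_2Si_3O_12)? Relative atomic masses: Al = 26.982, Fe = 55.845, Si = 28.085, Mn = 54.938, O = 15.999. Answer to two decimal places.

M((Mn_0.80Fe_0.20)_3Al_2Si_3O_12) = 495.565 g/mol; M(MnO) = 70.937 g/mol.
Moles MnO per formula unit = 2.40 Mn ÷ 1 = 2.4000.
MnO fraction = (2.4000 × 70.937) / 495.565 = 170.249/495.565 = 0.3435.

34.35 wt%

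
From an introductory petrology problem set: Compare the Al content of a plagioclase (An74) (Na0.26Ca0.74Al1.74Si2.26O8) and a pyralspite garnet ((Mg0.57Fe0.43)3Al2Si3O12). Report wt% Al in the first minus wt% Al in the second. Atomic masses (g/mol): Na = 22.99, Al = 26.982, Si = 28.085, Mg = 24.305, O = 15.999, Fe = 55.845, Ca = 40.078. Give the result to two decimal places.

M(Na0.26Ca0.74Al1.74Si2.26O8) = 274.048 g/mol, so wt% Al = 46.949/274.048 × 100 = 17.13%.
M((Mg0.57Fe0.43)3Al2Si3O12) = 443.809 g/mol, so wt% Al = 53.964/443.809 × 100 = 12.16%.
17.13 − 12.16 = 4.97 pp.

4.97 percentage points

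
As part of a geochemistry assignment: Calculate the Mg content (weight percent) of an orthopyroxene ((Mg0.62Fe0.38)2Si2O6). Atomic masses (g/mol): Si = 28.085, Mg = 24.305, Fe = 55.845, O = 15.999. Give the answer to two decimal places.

M((Mg0.62Fe0.38)2Si2O6) = 224.744 g/mol.
Mg contributes 1.24 × 24.305 = 30.138 g per mole.
30.138/224.744 = 0.1341 → 13.41%.

13.41 weight percent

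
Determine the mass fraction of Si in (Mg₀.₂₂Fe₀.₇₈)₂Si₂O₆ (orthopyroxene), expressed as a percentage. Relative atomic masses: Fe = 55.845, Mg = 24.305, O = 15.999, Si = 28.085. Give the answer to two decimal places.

M((Mg₀.₂₂Fe₀.₇₈)₂Si₂O₆) = 249.976 g/mol.
Si contributes 2 × 28.085 = 56.170 g per mole.
56.170/249.976 = 0.2247 → 22.47%.

22.47 weight percent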